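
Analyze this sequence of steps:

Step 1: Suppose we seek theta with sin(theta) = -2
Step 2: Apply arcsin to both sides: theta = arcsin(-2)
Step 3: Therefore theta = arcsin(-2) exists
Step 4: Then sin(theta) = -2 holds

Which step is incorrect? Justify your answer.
Step 2: Apply arcsin to both sides: theta = arcsin(-2)

Step 2 applies arcsin to -2. However, arcsin(x) is only defined for x in [-1, 1] because sin(theta) can only produce values in that range. Since |-2| > 1, arcsin(-2) is undefined. There is no angle whose sine equals -2.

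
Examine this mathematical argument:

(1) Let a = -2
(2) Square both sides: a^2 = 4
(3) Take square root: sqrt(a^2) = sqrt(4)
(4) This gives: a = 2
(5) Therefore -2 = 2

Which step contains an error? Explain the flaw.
Step 4: This gives: a = 2

Step 4 incorrectly states that sqrt(a^2) = a. The correct identity is sqrt(a^2) = |a|. Since a = -2 < 0, we have sqrt(a^2) = |-2| = 2, not a = -2.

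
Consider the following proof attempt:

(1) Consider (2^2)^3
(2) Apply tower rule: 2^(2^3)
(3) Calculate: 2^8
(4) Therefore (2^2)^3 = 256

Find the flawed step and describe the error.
Step 2: Apply tower rule: 2^(2^3)

Step 2 incorrectly states that (a^b)^c = a^(b^c). The correct rule is (a^b)^c = a^(b×c). The actual value is (2^2)^3 = 2^6 = 64, not 2^8 = 256.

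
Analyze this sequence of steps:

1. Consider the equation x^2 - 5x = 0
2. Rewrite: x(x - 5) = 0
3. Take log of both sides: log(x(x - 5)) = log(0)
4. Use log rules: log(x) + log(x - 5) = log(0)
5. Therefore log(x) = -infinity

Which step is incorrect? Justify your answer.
Step 3: Take log of both sides: log(x(x - 5)) = log(0)

Step 3 takes the logarithm of both sides, resulting in log(0) on the right side. The logarithm is only defined for positive numbers; log(0) is undefined (approaches negative infinity). This operation is invalid.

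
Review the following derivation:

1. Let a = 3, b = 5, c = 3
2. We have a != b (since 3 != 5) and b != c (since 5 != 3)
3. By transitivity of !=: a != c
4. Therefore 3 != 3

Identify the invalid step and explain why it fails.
Step 3: By transitivity of !=: a != c

Step 3 incorrectly applies transitivity to the '!=' relation. Transitivity states: if a R b and b R c, then a R c. However, '!=' is not transitive. Counterexample: 3 != 5 and 5 != 3, but 3 = 3 (both equal 3). Transitivity holds for relations like <, <=, =, but not for !=.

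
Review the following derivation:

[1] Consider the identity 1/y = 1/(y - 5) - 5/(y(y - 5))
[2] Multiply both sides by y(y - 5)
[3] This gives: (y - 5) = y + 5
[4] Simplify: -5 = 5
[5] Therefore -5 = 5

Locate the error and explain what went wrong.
Step 3: This gives: (y - 5) = y + 5

Step 3 makes a sign error when clearing denominators. Multiplying -5/(y(y - 5)) by y(y - 5) gives -5, not +5. The correct result is (y - 5) = y - 5, which is trivially true, not (y - 5) = y + 5. (Step 1 is a valid identity: 1/(y - 5) - 5/(y(y - 5)) = (y - 5)/(y(y - 5)) = 1/y.)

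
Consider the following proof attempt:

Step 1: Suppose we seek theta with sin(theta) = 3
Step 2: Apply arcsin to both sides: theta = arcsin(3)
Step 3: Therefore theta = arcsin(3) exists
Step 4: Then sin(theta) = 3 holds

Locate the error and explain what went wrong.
Step 2: Apply arcsin to both sides: theta = arcsin(3)

Step 2 applies arcsin to 3. However, arcsin(x) is only defined for x in [-1, 1] because sin(theta) can only produce values in that range. Since |3| > 1, arcsin(3) is undefined. There is no angle whose sine equals 3.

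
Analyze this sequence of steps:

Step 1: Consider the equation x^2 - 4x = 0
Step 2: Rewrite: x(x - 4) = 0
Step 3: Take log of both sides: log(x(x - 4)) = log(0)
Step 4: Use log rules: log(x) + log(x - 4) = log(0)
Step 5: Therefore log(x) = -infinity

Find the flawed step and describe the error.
Step 3: Take log of both sides: log(x(x - 4)) = log(0)

Step 3 takes the logarithm of both sides, resulting in log(0) on the right side. The logarithm is only defined for positive numbers; log(0) is undefined (approaches negative infinity). This operation is invalid.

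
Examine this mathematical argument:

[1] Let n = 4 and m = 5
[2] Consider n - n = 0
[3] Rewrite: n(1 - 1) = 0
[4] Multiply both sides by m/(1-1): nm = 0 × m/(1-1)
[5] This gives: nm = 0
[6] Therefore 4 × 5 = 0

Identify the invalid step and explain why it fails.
Step 4: Multiply both sides by m/(1-1): nm = 0 × m/(1-1)

Step 4 multiplies both sides by m/(1-1). However, 1-1 = 0, so this is multiplication by m/0, which is undefined. We cannot multiply by an undefined expression.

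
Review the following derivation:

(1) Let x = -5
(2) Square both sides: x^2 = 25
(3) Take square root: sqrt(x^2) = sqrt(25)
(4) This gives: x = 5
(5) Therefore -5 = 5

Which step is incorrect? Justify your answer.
Step 4: This gives: x = 5

Step 4 incorrectly states that sqrt(x^2) = x. The correct identity is sqrt(x^2) = |x|. Since x = -5 < 0, we have sqrt(x^2) = |-5| = 5, not x = -5.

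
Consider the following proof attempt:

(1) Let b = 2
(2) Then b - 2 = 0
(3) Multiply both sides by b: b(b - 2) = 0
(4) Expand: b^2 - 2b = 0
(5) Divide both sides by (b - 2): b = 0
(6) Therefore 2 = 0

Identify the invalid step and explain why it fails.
Step 5: Divide both sides by (b - 2): b = 0

Step 5 divides both sides by (b - 2). However, since b = 2, we have (b - 2) = 0. Division by zero is undefined, making this step invalid.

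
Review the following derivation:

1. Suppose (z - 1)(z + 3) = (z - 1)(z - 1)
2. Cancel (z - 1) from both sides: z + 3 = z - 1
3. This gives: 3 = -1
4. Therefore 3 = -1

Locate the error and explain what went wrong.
Step 2: Cancel (z - 1) from both sides: z + 3 = z - 1

Step 2 cancels (z - 1) from both sides. This is only valid if (z - 1) ≠ 0, i.e., z ≠ 1. When z = 1, both sides equal zero regardless of the other factors. The correct approach requires considering z = 1 as a separate case.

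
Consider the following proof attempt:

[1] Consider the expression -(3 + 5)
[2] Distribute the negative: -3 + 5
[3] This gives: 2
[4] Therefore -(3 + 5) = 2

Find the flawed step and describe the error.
Step 2: Distribute the negative: -3 + 5

Step 2 incorrectly distributes the negative sign. The correct distribution is -(3 + 5) = -3 - 5 = -8. The negative must be applied to both terms, not just the first. The error treats -(3 + 5) as -3 + 5, which equals 2 instead of -8.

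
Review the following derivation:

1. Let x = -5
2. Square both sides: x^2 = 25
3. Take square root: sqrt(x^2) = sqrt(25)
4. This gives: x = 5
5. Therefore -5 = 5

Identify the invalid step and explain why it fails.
Step 4: This gives: x = 5

Step 4 incorrectly states that sqrt(x^2) = x. The correct identity is sqrt(x^2) = |x|. Since x = -5 < 0, we have sqrt(x^2) = |-5| = 5, not x = -5.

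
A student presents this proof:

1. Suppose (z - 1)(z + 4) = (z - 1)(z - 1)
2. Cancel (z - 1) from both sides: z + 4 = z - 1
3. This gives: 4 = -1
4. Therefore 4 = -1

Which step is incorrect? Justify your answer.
Step 2: Cancel (z - 1) from both sides: z + 4 = z - 1

Step 2 cancels (z - 1) from both sides. This is only valid if (z - 1) ≠ 0, i.e., z ≠ 1. When z = 1, both sides equal zero regardless of the other factors. The correct approach requires considering z = 1 as a separate case.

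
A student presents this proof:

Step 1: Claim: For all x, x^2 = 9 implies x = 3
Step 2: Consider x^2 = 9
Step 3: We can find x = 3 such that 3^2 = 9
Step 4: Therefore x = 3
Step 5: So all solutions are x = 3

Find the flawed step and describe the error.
Step 4: Therefore x = 3

Step 4 incorrectly concludes that x = 3 is the only solution. The proof shows that x = 3 is A solution (existence), but does not show it is the ONLY solution (uniqueness). In fact, x = -3 is also a solution since (-3)^2 = 9. Finding one solution doesn't prove there are no others.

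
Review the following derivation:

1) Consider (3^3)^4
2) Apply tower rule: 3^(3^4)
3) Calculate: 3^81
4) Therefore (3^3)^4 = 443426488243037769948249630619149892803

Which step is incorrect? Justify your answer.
Step 2: Apply tower rule: 3^(3^4)

Step 2 incorrectly states that (a^b)^c = a^(b^c). The correct rule is (a^b)^c = a^(b×c). The actual value is (3^3)^4 = 3^12 = 531441, not 3^81 = 443426488243037769948249630619149892803.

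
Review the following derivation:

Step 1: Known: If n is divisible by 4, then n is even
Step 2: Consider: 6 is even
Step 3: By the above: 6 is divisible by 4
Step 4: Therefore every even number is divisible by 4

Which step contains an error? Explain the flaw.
Step 3: By the above: 6 is divisible by 4

Step 3 commits the fallacy of affirming the consequent. The known fact 'divisible by 4 → even' does NOT imply 'even → divisible by 4'. That would be the converse, which is false. For example, 6 is even but 6 ÷ 4 = 1.50, which is not an integer.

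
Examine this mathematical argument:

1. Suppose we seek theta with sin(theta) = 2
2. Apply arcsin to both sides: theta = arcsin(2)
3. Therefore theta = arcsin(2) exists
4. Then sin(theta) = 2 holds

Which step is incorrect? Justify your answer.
Step 2: Apply arcsin to both sides: theta = arcsin(2)

Step 2 applies arcsin to 2. However, arcsin(x) is only defined for x in [-1, 1] because sin(theta) can only produce values in that range. Since |2| > 1, arcsin(2) is undefined. There is no angle whose sine equals 2.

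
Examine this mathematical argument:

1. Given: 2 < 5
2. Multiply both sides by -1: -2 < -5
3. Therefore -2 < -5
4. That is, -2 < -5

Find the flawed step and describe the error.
Step 2: Multiply both sides by -1: -2 < -5

Step 2 multiplies both sides by -1 but fails to reverse the inequality sign. When multiplying (or dividing) an inequality by a negative number, the direction must be reversed. Since 2 < 5, we should get -2 > -5, i.e., -2 > -5.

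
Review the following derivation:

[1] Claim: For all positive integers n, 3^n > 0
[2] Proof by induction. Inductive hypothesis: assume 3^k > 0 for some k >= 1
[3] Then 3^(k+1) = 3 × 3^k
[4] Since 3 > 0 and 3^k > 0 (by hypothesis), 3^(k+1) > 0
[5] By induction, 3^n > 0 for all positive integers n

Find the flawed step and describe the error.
Step 5: By induction, 3^n > 0 for all positive integers n

Step 5 concludes the proof by induction, but no base case was ever established. A valid induction proof requires: (1) a base case proving 3^1 > 0, and (2) an inductive step showing IF 3^k > 0 THEN 3^(k+1) > 0. Steps 2-4 correctly establish the inductive step, but without the base case the conclusion in step 5 does not follow.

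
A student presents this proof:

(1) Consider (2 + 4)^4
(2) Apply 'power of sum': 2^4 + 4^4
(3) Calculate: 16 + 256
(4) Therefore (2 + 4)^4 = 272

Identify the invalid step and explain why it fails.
Step 2: Apply 'power of sum': 2^4 + 4^4

Step 2 incorrectly applies a non-existent rule '(a+b)^n = a^n + b^n'. This is false in general. The correct expansion uses the binomial theorem. The actual value is (2 + 4)^4 = 6^4 = 1296, not 272.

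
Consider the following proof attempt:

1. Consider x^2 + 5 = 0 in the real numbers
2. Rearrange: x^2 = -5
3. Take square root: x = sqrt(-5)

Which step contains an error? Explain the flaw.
Step 3: Take square root: x = sqrt(-5)

Step 3 takes the square root of -5, which is negative. In the real number system, the square root of a negative number is undefined. The equation x^2 + 5 = 0 has no real solutions. Square roots of negative numbers only exist in the complex numbers.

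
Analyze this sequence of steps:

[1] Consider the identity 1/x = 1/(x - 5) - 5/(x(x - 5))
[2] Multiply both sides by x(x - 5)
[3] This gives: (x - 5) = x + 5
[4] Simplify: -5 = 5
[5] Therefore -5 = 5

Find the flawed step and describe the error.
Step 3: This gives: (x - 5) = x + 5

Step 3 makes a sign error when clearing denominators. Multiplying -5/(x(x - 5)) by x(x - 5) gives -5, not +5. The correct result is (x - 5) = x - 5, which is trivially true, not (x - 5) = x + 5. (Step 1 is a valid identity: 1/(x - 5) - 5/(x(x - 5)) = (x - 5)/(x(x - 5)) = 1/x.)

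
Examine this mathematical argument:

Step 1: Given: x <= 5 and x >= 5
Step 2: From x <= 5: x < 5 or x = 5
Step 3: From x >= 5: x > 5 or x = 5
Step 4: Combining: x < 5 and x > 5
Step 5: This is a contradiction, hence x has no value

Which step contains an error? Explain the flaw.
Step 4: Combining: x < 5 and x > 5

Step 4 incorrectly combines the conditions. From x <= 5 and x >= 5, the intersection is x = 5. The error treats the 'or' cases as 'and' requirements. The correct conclusion is that x = 5 is the unique solution, not that no solution exists.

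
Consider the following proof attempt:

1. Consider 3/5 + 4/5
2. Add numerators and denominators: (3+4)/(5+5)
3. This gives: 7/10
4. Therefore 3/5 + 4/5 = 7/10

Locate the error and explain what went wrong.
Step 2: Add numerators and denominators: (3+4)/(5+5)

Step 2 incorrectly adds fractions by separately adding numerators and denominators. This is wrong. The correct method requires a common denominator: 3/5 + 4/5 = (3×5 + 4×5)/(5×5) = 35/25 = 7/5. The method used gives 7/10, which is different.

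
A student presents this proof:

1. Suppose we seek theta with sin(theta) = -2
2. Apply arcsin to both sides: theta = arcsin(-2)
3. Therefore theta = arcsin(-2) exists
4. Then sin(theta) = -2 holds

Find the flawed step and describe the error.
Step 2: Apply arcsin to both sides: theta = arcsin(-2)

Step 2 applies arcsin to -2. However, arcsin(x) is only defined for x in [-1, 1] because sin(theta) can only produce values in that range. Since |-2| > 1, arcsin(-2) is undefined. There is no angle whose sine equals -2.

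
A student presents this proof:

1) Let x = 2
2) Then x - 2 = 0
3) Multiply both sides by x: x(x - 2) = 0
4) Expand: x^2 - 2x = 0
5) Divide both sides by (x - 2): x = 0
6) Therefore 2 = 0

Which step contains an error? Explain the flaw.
Step 5: Divide both sides by (x - 2): x = 0

Step 5 divides both sides by (x - 2). However, since x = 2, we have (x - 2) = 0. Division by zero is undefined, making this step invalid.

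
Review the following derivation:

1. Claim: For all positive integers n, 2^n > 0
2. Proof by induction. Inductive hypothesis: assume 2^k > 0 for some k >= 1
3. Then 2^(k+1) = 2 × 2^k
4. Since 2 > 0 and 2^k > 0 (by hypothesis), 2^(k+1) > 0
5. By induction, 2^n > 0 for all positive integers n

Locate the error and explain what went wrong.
Step 5: By induction, 2^n > 0 for all positive integers n

Step 5 concludes the proof by induction, but no base case was ever established. A valid induction proof requires: (1) a base case proving 2^1 > 0, and (2) an inductive step showing IF 2^k > 0 THEN 2^(k+1) > 0. Steps 2-4 correctly establish the inductive step, but without the base case the conclusion in step 5 does not follow.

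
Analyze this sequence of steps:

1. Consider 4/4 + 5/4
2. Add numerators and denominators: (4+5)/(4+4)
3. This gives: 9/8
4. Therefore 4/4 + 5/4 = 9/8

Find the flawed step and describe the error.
Step 2: Add numerators and denominators: (4+5)/(4+4)

Step 2 incorrectly adds fractions by separately adding numerators and denominators. This is wrong. The correct method requires a common denominator: 4/4 + 5/4 = (4×4 + 5×4)/(4×4) = 36/16 = 9/4. The method used gives 9/8, which is different.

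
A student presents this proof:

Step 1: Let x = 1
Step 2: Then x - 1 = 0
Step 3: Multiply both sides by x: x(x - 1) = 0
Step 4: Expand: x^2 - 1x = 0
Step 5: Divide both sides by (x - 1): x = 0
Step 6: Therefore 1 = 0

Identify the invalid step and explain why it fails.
Step 5: Divide both sides by (x - 1): x = 0

Step 5 divides both sides by (x - 1). However, since x = 1, we have (x - 1) = 0. Division by zero is undefined, making this step invalid.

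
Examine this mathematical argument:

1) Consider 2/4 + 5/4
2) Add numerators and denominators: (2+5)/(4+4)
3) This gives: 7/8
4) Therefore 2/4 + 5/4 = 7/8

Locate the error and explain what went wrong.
Step 2: Add numerators and denominators: (2+5)/(4+4)

Step 2 incorrectly adds fractions by separately adding numerators and denominators. This is wrong. The correct method requires a common denominator: 2/4 + 5/4 = (2×4 + 5×4)/(4×4) = 28/16 = 7/4. The method used gives 7/8, which is different.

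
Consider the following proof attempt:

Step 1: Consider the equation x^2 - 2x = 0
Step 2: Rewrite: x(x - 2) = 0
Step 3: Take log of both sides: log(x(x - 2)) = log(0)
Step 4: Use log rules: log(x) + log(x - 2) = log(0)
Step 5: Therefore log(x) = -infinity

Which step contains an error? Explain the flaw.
Step 3: Take log of both sides: log(x(x - 2)) = log(0)

Step 3 takes the logarithm of both sides, resulting in log(0) on the right side. The logarithm is only defined for positive numbers; log(0) is undefined (approaches negative infinity). This operation is invalid.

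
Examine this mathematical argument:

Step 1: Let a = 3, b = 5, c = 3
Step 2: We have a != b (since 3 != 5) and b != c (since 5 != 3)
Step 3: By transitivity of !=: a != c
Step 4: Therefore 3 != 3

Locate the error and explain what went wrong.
Step 3: By transitivity of !=: a != c

Step 3 incorrectly applies transitivity to the '!=' relation. Transitivity states: if a R b and b R c, then a R c. However, '!=' is not transitive. Counterexample: 3 != 5 and 5 != 3, but 3 = 3 (both equal 3). Transitivity holds for relations like <, <=, =, but not for !=.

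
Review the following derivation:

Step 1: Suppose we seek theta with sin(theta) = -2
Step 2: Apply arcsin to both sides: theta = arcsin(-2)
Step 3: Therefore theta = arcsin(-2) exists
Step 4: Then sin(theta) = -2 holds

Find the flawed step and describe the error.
Step 2: Apply arcsin to both sides: theta = arcsin(-2)

Step 2 applies arcsin to -2. However, arcsin(x) is only defined for x in [-1, 1] because sin(theta) can only produce values in that range. Since |-2| > 1, arcsin(-2) is undefined. There is no angle whose sine equals -2.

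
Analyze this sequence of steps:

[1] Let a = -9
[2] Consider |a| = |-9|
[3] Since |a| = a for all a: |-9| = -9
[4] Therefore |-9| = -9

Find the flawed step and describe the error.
Step 3: Since |a| = a for all a: |-9| = -9

Step 3 incorrectly states that |a| = a for all a. The correct definition is |a| = a when a >= 0, and |a| = -a when a < 0. Since -9 < 0, we have |-9| = -(-9) = 9, not -9.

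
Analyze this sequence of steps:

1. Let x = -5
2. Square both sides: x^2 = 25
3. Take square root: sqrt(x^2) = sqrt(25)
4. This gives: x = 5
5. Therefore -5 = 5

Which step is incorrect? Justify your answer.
Step 4: This gives: x = 5

Step 4 incorrectly states that sqrt(x^2) = x. The correct identity is sqrt(x^2) = |x|. Since x = -5 < 0, we have sqrt(x^2) = |-5| = 5, not x = -5.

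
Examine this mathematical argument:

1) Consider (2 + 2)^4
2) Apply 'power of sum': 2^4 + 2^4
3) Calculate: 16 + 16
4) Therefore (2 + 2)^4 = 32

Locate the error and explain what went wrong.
Step 2: Apply 'power of sum': 2^4 + 2^4

Step 2 incorrectly applies a non-existent rule '(a+b)^n = a^n + b^n'. This is false in general. The correct expansion uses the binomial theorem. The actual value is (2 + 2)^4 = 4^4 = 256, not 32.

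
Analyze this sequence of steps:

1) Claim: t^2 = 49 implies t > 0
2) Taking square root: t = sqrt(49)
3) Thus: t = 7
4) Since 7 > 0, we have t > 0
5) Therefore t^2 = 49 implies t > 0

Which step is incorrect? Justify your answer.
Step 2: Taking square root: t = sqrt(49)

Step 2 takes the square root and assumes the positive root only. The equation t^2 = 49 actually has two solutions: t = 7 and t = -7. The proof silently assumes t > 0 without justification, then uses this assumption to conclude t > 0, which is circular. The counterexample t = -7 shows the claim is false.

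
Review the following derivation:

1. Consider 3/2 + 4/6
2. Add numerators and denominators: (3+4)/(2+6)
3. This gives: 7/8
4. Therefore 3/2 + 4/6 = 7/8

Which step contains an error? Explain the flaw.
Step 2: Add numerators and denominators: (3+4)/(2+6)

Step 2 incorrectly adds fractions by separately adding numerators and denominators. This is wrong. The correct method requires a common denominator: 3/2 + 4/6 = (3×6 + 4×2)/(2×6) = 26/12 = 13/6. The method used gives 7/8, which is different.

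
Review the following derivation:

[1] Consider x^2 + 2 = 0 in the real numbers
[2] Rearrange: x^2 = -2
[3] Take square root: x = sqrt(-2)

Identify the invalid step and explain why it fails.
Step 3: Take square root: x = sqrt(-2)

Step 3 takes the square root of -2, which is negative. In the real number system, the square root of a negative number is undefined. The equation x^2 + 2 = 0 has no real solutions. Square roots of negative numbers only exist in the complex numbers.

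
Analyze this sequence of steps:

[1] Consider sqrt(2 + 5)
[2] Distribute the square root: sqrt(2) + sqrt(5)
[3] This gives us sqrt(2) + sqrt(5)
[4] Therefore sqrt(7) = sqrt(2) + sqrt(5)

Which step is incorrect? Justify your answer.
Step 2: Distribute the square root: sqrt(2) + sqrt(5)

Step 2 incorrectly 'distributes' the square root over addition. The square root function does not distribute: sqrt(a + b) ≠ sqrt(a) + sqrt(b). In fact, sqrt(2 + 5) = sqrt(7) ≈ 2.6458, while sqrt(2) + sqrt(5) ≈ 3.6503.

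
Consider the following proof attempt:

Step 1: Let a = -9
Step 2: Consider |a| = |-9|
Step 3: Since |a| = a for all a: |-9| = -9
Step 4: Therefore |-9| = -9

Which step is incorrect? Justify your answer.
Step 3: Since |a| = a for all a: |-9| = -9

Step 3 incorrectly states that |a| = a for all a. The correct definition is |a| = a when a >= 0, and |a| = -a when a < 0. Since -9 < 0, we have |-9| = -(-9) = 9, not -9.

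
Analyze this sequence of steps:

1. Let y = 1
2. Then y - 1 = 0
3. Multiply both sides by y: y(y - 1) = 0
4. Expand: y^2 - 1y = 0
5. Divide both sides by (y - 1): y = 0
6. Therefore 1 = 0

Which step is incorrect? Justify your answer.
Step 5: Divide both sides by (y - 1): y = 0

Step 5 divides both sides by (y - 1). However, since y = 1, we have (y - 1) = 0. Division by zero is undefined, making this step invalid.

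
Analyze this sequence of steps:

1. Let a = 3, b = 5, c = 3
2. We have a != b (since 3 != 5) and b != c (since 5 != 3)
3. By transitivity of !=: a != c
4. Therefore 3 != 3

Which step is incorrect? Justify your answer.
Step 3: By transitivity of !=: a != c

Step 3 incorrectly applies transitivity to the '!=' relation. Transitivity states: if a R b and b R c, then a R c. However, '!=' is not transitive. Counterexample: 3 != 5 and 5 != 3, but 3 = 3 (both equal 3). Transitivity holds for relations like <, <=, =, but not for !=.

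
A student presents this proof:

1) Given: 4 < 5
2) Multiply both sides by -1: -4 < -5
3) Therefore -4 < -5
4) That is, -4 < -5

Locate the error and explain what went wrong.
Step 2: Multiply both sides by -1: -4 < -5

Step 2 multiplies both sides by -1 but fails to reverse the inequality sign. When multiplying (or dividing) an inequality by a negative number, the direction must be reversed. Since 4 < 5, we should get -4 > -5, i.e., -4 > -5.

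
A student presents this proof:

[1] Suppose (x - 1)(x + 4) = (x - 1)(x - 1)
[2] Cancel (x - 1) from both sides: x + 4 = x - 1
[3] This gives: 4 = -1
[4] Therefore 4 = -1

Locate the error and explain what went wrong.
Step 2: Cancel (x - 1) from both sides: x + 4 = x - 1

Step 2 cancels (x - 1) from both sides. This is only valid if (x - 1) ≠ 0, i.e., x ≠ 1. When x = 1, both sides equal zero regardless of the other factors. The correct approach requires considering x = 1 as a separate case.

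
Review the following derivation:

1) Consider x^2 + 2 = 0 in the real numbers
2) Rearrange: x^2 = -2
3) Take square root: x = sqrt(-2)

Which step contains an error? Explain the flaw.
Step 3: Take square root: x = sqrt(-2)

Step 3 takes the square root of -2, which is negative. In the real number system, the square root of a negative number is undefined. The equation x^2 + 2 = 0 has no real solutions. Square roots of negative numbers only exist in the complex numbers.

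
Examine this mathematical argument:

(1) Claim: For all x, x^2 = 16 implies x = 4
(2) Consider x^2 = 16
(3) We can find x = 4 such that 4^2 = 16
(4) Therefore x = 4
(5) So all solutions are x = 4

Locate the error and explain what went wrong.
Step 4: Therefore x = 4

Step 4 incorrectly concludes that x = 4 is the only solution. The proof shows that x = 4 is A solution (existence), but does not show it is the ONLY solution (uniqueness). In fact, x = -4 is also a solution since (-4)^2 = 16. Finding one solution doesn't prove there are no others.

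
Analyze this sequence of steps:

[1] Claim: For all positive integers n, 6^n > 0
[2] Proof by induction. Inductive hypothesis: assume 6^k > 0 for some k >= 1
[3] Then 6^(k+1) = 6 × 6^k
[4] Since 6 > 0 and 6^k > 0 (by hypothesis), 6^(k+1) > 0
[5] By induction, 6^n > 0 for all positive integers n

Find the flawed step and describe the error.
Step 5: By induction, 6^n > 0 for all positive integers n

Step 5 concludes the proof by induction, but no base case was ever established. A valid induction proof requires: (1) a base case proving 6^1 > 0, and (2) an inductive step showing IF 6^k > 0 THEN 6^(k+1) > 0. Steps 2-4 correctly establish the inductive step, but without the base case the conclusion in step 5 does not follow.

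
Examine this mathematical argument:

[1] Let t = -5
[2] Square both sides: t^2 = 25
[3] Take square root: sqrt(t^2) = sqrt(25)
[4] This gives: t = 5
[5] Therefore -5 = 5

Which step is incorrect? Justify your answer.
Step 4: This gives: t = 5

Step 4 incorrectly states that sqrt(t^2) = t. The correct identity is sqrt(t^2) = |t|. Since t = -5 < 0, we have sqrt(t^2) = |-5| = 5, not t = -5.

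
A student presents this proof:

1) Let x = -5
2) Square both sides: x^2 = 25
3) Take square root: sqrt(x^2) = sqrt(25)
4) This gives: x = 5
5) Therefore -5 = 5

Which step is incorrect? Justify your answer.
Step 4: This gives: x = 5

Step 4 incorrectly states that sqrt(x^2) = x. The correct identity is sqrt(x^2) = |x|. Since x = -5 < 0, we have sqrt(x^2) = |-5| = 5, not x = -5.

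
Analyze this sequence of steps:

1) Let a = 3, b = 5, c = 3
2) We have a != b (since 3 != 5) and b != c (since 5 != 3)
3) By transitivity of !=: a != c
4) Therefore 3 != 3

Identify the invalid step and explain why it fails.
Step 3: By transitivity of !=: a != c

Step 3 incorrectly applies transitivity to the '!=' relation. Transitivity states: if a R b and b R c, then a R c. However, '!=' is not transitive. Counterexample: 3 != 5 and 5 != 3, but 3 = 3 (both equal 3). Transitivity holds for relations like <, <=, =, but not for !=.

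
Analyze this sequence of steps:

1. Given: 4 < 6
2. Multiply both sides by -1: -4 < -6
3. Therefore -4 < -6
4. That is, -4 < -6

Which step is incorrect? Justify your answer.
Step 2: Multiply both sides by -1: -4 < -6

Step 2 multiplies both sides by -1 but fails to reverse the inequality sign. When multiplying (or dividing) an inequality by a negative number, the direction must be reversed. Since 4 < 6, we should get -4 > -6, i.e., -4 > -6.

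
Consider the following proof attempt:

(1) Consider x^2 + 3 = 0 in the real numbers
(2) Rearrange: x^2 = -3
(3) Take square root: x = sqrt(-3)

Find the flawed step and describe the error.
Step 3: Take square root: x = sqrt(-3)

Step 3 takes the square root of -3, which is negative. In the real number system, the square root of a negative number is undefined. The equation x^2 + 3 = 0 has no real solutions. Square roots of negative numbers only exist in the complex numbers.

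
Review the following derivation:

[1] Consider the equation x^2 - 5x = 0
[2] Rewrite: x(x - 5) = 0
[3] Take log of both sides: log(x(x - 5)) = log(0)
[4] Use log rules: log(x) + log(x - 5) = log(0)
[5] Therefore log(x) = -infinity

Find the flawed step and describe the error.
Step 3: Take log of both sides: log(x(x - 5)) = log(0)

Step 3 takes the logarithm of both sides, resulting in log(0) on the right side. The logarithm is only defined for positive numbers; log(0) is undefined (approaches negative infinity). This operation is invalid.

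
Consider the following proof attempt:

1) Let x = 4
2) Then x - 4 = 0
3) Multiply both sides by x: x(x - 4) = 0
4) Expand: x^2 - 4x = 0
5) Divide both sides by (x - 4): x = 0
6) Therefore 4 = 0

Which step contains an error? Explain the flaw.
Step 5: Divide both sides by (x - 4): x = 0

Step 5 divides both sides by (x - 4). However, since x = 4, we have (x - 4) = 0. Division by zero is undefined, making this step invalid.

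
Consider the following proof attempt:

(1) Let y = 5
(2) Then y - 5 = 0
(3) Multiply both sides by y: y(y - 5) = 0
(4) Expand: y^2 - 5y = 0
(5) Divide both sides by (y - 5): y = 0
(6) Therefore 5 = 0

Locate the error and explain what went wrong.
Step 5: Divide both sides by (y - 5): y = 0

Step 5 divides both sides by (y - 5). However, since y = 5, we have (y - 5) = 0. Division by zero is undefined, making this step invalid.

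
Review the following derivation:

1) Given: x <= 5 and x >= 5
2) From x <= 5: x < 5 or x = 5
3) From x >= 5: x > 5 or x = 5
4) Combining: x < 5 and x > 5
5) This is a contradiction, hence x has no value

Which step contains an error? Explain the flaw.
Step 4: Combining: x < 5 and x > 5

Step 4 incorrectly combines the conditions. From x <= 5 and x >= 5, the intersection is x = 5. The error treats the 'or' cases as 'and' requirements. The correct conclusion is that x = 5 is the unique solution, not that no solution exists.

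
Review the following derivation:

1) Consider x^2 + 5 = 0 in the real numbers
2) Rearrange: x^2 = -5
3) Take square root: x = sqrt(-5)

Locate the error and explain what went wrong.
Step 3: Take square root: x = sqrt(-5)

Step 3 takes the square root of -5, which is negative. In the real number system, the square root of a negative number is undefined. The equation x^2 + 5 = 0 has no real solutions. Square roots of negative numbers only exist in the complex numbers.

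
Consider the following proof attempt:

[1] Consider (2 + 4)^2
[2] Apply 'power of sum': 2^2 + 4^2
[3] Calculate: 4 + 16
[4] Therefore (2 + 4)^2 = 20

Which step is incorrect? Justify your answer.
Step 2: Apply 'power of sum': 2^2 + 4^2

Step 2 incorrectly applies a non-existent rule '(a+b)^n = a^n + b^n'. This is false in general. The correct expansion uses the binomial theorem. The actual value is (2 + 4)^2 = 6^2 = 36, not 20.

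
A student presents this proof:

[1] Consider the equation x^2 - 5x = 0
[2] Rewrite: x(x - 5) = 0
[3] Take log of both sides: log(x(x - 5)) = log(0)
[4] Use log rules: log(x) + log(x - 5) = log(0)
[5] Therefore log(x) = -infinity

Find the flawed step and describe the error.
Step 3: Take log of both sides: log(x(x - 5)) = log(0)

Step 3 takes the logarithm of both sides, resulting in log(0) on the right side. The logarithm is only defined for positive numbers; log(0) is undefined (approaches negative infinity). This operation is invalid.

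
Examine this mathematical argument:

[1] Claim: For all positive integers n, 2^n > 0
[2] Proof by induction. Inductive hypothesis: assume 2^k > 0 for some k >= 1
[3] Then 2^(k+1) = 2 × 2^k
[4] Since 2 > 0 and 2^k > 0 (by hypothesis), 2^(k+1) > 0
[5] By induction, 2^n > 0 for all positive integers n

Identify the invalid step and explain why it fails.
Step 5: By induction, 2^n > 0 for all positive integers n

Step 5 concludes the proof by induction, but no base case was ever established. A valid induction proof requires: (1) a base case proving 2^1 > 0, and (2) an inductive step showing IF 2^k > 0 THEN 2^(k+1) > 0. Steps 2-4 correctly establish the inductive step, but without the base case the conclusion in step 5 does not follow.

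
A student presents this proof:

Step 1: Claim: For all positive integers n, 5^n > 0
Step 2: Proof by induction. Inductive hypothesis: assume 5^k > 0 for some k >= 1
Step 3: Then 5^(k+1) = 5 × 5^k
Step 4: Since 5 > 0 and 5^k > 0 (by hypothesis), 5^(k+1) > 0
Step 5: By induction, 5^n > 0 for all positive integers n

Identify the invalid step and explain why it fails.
Step 5: By induction, 5^n > 0 for all positive integers n

Step 5 concludes the proof by induction, but no base case was ever established. A valid induction proof requires: (1) a base case proving 5^1 > 0, and (2) an inductive step showing IF 5^k > 0 THEN 5^(k+1) > 0. Steps 2-4 correctly establish the inductive step, but without the base case the conclusion in step 5 does not follow.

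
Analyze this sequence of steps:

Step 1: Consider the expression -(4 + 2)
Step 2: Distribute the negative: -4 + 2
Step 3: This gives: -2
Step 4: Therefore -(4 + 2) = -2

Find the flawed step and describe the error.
Step 2: Distribute the negative: -4 + 2

Step 2 incorrectly distributes the negative sign. The correct distribution is -(4 + 2) = -4 - 2 = -6. The negative must be applied to both terms, not just the first. The error treats -(4 + 2) as -4 + 2, which equals -2 instead of -6.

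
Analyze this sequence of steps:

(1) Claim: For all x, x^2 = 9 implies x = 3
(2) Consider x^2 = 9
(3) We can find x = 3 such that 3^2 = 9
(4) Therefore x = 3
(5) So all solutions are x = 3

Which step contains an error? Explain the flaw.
Step 4: Therefore x = 3

Step 4 incorrectly concludes that x = 3 is the only solution. The proof shows that x = 3 is A solution (existence), but does not show it is the ONLY solution (uniqueness). In fact, x = -3 is also a solution since (-3)^2 = 9. Finding one solution doesn't prove there are no others.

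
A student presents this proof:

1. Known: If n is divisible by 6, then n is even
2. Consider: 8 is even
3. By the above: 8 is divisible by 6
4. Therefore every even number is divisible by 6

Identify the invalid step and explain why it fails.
Step 3: By the above: 8 is divisible by 6

Step 3 commits the fallacy of affirming the consequent. The known fact 'divisible by 6 → even' does NOT imply 'even → divisible by 6'. That would be the converse, which is false. For example, 8 is even but 8 ÷ 6 = 1.33, which is not an integer.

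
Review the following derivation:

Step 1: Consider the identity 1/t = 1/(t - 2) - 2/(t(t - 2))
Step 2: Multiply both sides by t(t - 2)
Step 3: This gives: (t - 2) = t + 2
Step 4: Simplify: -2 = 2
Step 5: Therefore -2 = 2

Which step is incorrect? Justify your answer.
Step 3: This gives: (t - 2) = t + 2

Step 3 makes a sign error when clearing denominators. Multiplying -2/(t(t - 2)) by t(t - 2) gives -2, not +2. The correct result is (t - 2) = t - 2, which is trivially true, not (t - 2) = t + 2. (Step 1 is a valid identity: 1/(t - 2) - 2/(t(t - 2)) = (t - 2)/(t(t - 2)) = 1/t.)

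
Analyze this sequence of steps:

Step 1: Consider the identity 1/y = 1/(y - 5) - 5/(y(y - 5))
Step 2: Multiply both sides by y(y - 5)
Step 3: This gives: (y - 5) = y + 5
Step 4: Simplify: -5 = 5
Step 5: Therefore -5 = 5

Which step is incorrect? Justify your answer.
Step 3: This gives: (y - 5) = y + 5

Step 3 makes a sign error when clearing denominators. Multiplying -5/(y(y - 5)) by y(y - 5) gives -5, not +5. The correct result is (y - 5) = y - 5, which is trivially true, not (y - 5) = y + 5. (Step 1 is a valid identity: 1/(y - 5) - 5/(y(y - 5)) = (y - 5)/(y(y - 5)) = 1/y.)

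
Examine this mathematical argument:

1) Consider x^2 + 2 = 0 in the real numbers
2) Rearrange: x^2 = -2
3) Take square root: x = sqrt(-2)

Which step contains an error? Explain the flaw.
Step 3: Take square root: x = sqrt(-2)

Step 3 takes the square root of -2, which is negative. In the real number system, the square root of a negative number is undefined. The equation x^2 + 2 = 0 has no real solutions. Square roots of negative numbers only exist in the complex numbers.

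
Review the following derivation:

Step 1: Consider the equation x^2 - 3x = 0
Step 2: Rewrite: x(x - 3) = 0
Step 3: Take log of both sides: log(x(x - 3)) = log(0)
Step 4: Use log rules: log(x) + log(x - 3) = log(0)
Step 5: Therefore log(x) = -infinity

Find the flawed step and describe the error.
Step 3: Take log of both sides: log(x(x - 3)) = log(0)

Step 3 takes the logarithm of both sides, resulting in log(0) on the right side. The logarithm is only defined for positive numbers; log(0) is undefined (approaches negative infinity). This operation is invalid.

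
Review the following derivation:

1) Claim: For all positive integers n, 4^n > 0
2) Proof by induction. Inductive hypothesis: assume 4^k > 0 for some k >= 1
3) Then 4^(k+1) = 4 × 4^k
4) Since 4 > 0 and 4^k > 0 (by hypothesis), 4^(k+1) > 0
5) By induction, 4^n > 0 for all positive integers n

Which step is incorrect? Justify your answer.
Step 5: By induction, 4^n > 0 for all positive integers n

Step 5 concludes the proof by induction, but no base case was ever established. A valid induction proof requires: (1) a base case proving 4^1 > 0, and (2) an inductive step showing IF 4^k > 0 THEN 4^(k+1) > 0. Steps 2-4 correctly establish the inductive step, but without the base case the conclusion in step 5 does not follow.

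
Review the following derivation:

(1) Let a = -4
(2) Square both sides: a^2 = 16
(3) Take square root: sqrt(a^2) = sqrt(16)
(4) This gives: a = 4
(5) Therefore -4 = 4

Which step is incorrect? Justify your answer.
Step 4: This gives: a = 4

Step 4 incorrectly states that sqrt(a^2) = a. The correct identity is sqrt(a^2) = |a|. Since a = -4 < 0, we have sqrt(a^2) = |-4| = 4, not a = -4.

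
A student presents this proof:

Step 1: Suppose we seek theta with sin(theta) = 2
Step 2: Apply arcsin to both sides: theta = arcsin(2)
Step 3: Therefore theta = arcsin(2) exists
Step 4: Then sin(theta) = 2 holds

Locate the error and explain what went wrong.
Step 2: Apply arcsin to both sides: theta = arcsin(2)

Step 2 applies arcsin to 2. However, arcsin(x) is only defined for x in [-1, 1] because sin(theta) can only produce values in that range. Since |2| > 1, arcsin(2) is undefined. There is no angle whose sine equals 2.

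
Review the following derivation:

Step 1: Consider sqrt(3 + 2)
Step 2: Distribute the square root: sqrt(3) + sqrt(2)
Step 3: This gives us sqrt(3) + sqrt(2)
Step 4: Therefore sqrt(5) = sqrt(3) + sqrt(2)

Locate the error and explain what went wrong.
Step 2: Distribute the square root: sqrt(3) + sqrt(2)

Step 2 incorrectly 'distributes' the square root over addition. The square root function does not distribute: sqrt(a + b) ≠ sqrt(a) + sqrt(b). In fact, sqrt(3 + 2) = sqrt(5) ≈ 2.2361, while sqrt(3) + sqrt(2) ≈ 3.1463.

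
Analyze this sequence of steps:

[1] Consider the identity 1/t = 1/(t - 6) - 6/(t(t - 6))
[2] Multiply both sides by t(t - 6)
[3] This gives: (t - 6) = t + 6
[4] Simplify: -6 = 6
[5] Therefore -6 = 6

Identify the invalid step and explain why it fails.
Step 3: This gives: (t - 6) = t + 6

Step 3 makes a sign error when clearing denominators. Multiplying -6/(t(t - 6)) by t(t - 6) gives -6, not +6. The correct result is (t - 6) = t - 6, which is trivially true, not (t - 6) = t + 6. (Step 1 is a valid identity: 1/(t - 6) - 6/(t(t - 6)) = (t - 6)/(t(t - 6)) = 1/t.)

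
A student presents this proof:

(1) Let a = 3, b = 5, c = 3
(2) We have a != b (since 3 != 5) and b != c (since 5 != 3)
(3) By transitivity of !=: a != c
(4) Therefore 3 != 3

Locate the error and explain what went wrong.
Step 3: By transitivity of !=: a != c

Step 3 incorrectly applies transitivity to the '!=' relation. Transitivity states: if a R b and b R c, then a R c. However, '!=' is not transitive. Counterexample: 3 != 5 and 5 != 3, but 3 = 3 (both equal 3). Transitivity holds for relations like <, <=, =, but not for !=.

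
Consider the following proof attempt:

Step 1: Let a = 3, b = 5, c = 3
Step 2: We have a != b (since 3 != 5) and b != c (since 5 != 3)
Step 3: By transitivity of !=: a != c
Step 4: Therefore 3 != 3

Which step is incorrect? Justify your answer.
Step 3: By transitivity of !=: a != c

Step 3 incorrectly applies transitivity to the '!=' relation. Transitivity states: if a R b and b R c, then a R c. However, '!=' is not transitive. Counterexample: 3 != 5 and 5 != 3, but 3 = 3 (both equal 3). Transitivity holds for relations like <, <=, =, but not for !=.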